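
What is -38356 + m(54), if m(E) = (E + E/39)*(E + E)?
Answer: -420868/13 ≈ -32374.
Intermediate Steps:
m(E) = 80*E²/39 (m(E) = (E + E*(1/39))*(2*E) = (E + E/39)*(2*E) = (40*E/39)*(2*E) = 80*E²/39)
-38356 + m(54) = -38356 + (80/39)*54² = -38356 + (80/39)*2916 = -38356 + 77760/13 = -420868/13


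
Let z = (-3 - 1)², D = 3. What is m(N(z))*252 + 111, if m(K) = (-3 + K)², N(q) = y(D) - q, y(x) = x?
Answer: 64623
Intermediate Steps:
z = 16 (z = (-4)² = 16)
N(q) = 3 - q
m(N(z))*252 + 111 = (-3 + (3 - 1*16))²*252 + 111 = (-3 + (3 - 16))²*252 + 111 = (-3 - 13)²*252 + 111 = (-16)²*252 + 111 = 256*252 + 111 = 64512 + 111 = 64623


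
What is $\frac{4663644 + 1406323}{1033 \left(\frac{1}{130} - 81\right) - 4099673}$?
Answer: $- \frac{789095710}{543833947} \approx -1.451$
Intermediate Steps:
$\frac{4663644 + 1406323}{1033 \left(\frac{1}{130} - 81\right) - 4099673} = \frac{6069967}{1033 \left(\frac{1}{130} - 81\right) - 4099673} = \frac{6069967}{1033 \left(- \frac{10529}{130}\right) - 4099673} = \frac{6069967}{- \frac{10876457}{130} - 4099673} = \frac{6069967}{- \frac{543833947}{130}} = 6069967 \left(- \frac{130}{543833947}\right) = - \frac{789095710}{543833947}$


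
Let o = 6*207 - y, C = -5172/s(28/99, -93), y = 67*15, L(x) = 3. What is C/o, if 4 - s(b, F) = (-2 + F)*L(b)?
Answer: -1724/22831 ≈ -0.075511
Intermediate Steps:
s(b, F) = 10 - 3*F (s(b, F) = 4 - (-2 + F)*3 = 4 - (-6 + 3*F) = 4 + (6 - 3*F) = 10 - 3*F)
y = 1005
C = -5172/289 (C = -5172/(10 - 3*(-93)) = -5172/(10 + 279) = -5172/289 ≈ -17.896)
o = 237 (o = 6*207 - 1*1005 = 1242 - 1005 = 237)
C/o = -5172/289/237 = -5172/289*1/237 = -1724/22831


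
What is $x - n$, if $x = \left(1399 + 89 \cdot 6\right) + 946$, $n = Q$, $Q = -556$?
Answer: $3435$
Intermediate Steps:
$n = -556$
$x = 2879$ ($x = \left(1399 + 534\right) + 946 = 1933 + 946 = 2879$)
$x - n = 2879 - -556 = 2879 + 556 = 3435$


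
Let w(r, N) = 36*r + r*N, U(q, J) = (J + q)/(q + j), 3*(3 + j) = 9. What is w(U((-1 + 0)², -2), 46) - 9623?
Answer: -9705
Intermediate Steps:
j = 0 (j = -3 + (⅓)*9 = -3 + 3 = 0)
U(q, J) = (J + q)/q (U(q, J) = (J + q)/(q + 0) = (J + q)/q)
w(r, N) = 36*r + N*r
w(U((-1 + 0)², -2), 46) - 9623 = ((-2 + (-1 + 0)²)/((-1 + 0)²))*(36 + 46) - 9623 = ((-2 + (-1)²)/((-1)²))*82 - 9623 = ((-2 + 1)/1)*82 - 9623 = (1*(-1))*82 - 9623 = -1*82 - 9623 = -82 - 9623 = -9705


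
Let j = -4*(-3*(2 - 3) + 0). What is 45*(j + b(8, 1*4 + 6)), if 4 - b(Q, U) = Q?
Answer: -720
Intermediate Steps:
b(Q, U) = 4 - Q
j = -12 (j = -4*(-3*(-1) + 0) = -4*(3 + 0) = -4*3 = -12)
45*(j + b(8, 1*4 + 6)) = 45*(-12 + (4 - 1*8)) = 45*(-12 + (4 - 8)) = 45*(-12 - 4) = 45*(-16) = -720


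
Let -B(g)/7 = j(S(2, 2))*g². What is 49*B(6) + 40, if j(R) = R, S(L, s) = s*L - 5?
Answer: 12388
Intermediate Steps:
S(L, s) = -5 + L*s (S(L, s) = L*s - 5 = -5 + L*s)
B(g) = 7*g² (B(g) = -7*(-5 + 2*2)*g² = -7*(-5 + 4)*g² = -(-7)*g² = 7*g²)
49*B(6) + 40 = 49*(7*6²) + 40 = 49*(7*36) + 40 = 49*252 + 40 = 12348 + 40 = 12388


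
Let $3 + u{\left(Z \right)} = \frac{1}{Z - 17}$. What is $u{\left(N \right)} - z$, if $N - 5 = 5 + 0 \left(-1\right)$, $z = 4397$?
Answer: $- \frac{30801}{7} \approx -4400.1$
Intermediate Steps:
$N = 10$ ($N = 5 + \left(5 + 0 \left(-1\right)\right) = 5 + \left(5 + 0\right) = 5 + 5 = 10$)
$u{\left(Z \right)} = -3 + \frac{1}{-17 + Z}$ ($u{\left(Z \right)} = -3 + \frac{1}{Z - 17} = -3 + \frac{1}{-17 + Z}$)
$u{\left(N \right)} - z = \frac{52 - 30}{-17 + 10} - 4397 = \frac{52 - 30}{-7} - 4397 = \left(- \frac{1}{7}\right) 22 - 4397 = - \frac{22}{7} - 4397 = - \frac{30801}{7}$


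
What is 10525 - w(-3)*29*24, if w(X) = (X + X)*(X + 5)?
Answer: 18877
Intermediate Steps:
w(X) = 2*X*(5 + X) (w(X) = (2*X)*(5 + X) = 2*X*(5 + X))
10525 - w(-3)*29*24 = 10525 - (2*(-3)*(5 - 3))*29*24 = 10525 - (2*(-3)*2)*29*24 = 10525 - (-12*29)*24 = 10525 - (-348)*24 = 10525 - 1*(-8352) = 10525 + 8352 = 18877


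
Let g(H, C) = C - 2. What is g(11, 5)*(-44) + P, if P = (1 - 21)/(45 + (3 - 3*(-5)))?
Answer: -8336/63 ≈ -132.32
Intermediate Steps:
g(H, C) = -2 + C
P = -20/63 (P = -20/(45 + (3 + 15)) = -20/(45 + 18) = -20/63 ≈ -0.31746)
g(11, 5)*(-44) + P = (-2 + 5)*(-44) - 20/63 = 3*(-44) - 20/63 = -132 - 20/63 = -8336/63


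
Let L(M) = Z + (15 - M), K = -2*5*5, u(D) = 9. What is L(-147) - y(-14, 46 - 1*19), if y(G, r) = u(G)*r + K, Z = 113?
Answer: 82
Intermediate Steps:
K = -50 (K = -10*5 = -50)
L(M) = 128 - M (L(M) = 113 + (15 - M) = 128 - M)
y(G, r) = -50 + 9*r (y(G, r) = 9*r - 50 = -50 + 9*r)
L(-147) - y(-14, 46 - 1*19) = (128 - 1*(-147)) - (-50 + 9*(46 - 1*19)) = (128 + 147) - (-50 + 9*(46 - 19)) = 275 - (-50 + 9*27) = 275 - (-50 + 243) = 275 - 1*193 = 275 - 193 = 82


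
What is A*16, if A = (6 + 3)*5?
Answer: 720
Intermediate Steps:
A = 45 (A = 9*5 = 45)
A*16 = 45*16 = 720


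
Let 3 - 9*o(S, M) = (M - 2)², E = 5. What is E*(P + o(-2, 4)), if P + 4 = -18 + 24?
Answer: 85/9 ≈ 9.4444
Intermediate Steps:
o(S, M) = ⅓ - (-2 + M)²/9 (o(S, M) = ⅓ - (M - 2)²/9 = ⅓ - (-2 + M)²/9)
P = 2 (P = -4 + (-18 + 24) = -4 + 6 = 2)
E*(P + o(-2, 4)) = 5*(2 + (⅓ - (-2 + 4)²/9)) = 5*(2 + (⅓ - ⅑*2²)) = 5*(2 + (⅓ - ⅑*4)) = 5*(2 + (⅓ - 4/9)) = 5*(2 - ⅑) = 5*(17/9) = 85/9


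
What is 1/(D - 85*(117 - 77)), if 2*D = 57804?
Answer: 1/25502 ≈ 3.9213e-5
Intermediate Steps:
D = 28902 (D = (½)*57804 = 28902)
1/(D - 85*(117 - 77)) = 1/(28902 - 85*(117 - 77)) = 1/(28902 - 85*40) = 1/(28902 - 3400) = 1/25502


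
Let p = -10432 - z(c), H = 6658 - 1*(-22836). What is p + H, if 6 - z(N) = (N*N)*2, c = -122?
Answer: 48824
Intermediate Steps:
H = 29494 (H = 6658 + 22836 = 29494)
z(N) = 6 - 2*N² (z(N) = 6 - N*N*2 = 6 - N²*2 = 6 - 2*N²)
p = 19330 (p = -10432 - (6 - 2*(-122)²) = -10432 - (6 - 2*14884) = -10432 - (6 - 29768) = -10432 - 1*(-29762) = -10432 + 29762 = 19330)
p + H = 19330 + 29494 = 48824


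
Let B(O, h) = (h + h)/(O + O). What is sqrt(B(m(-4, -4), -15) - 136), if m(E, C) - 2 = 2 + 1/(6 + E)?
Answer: I*sqrt(1254)/3 ≈ 11.804*I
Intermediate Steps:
m(E, C) = 4 + 1/(6 + E) (m(E, C) = 2 + (2 + 1/(6 + E)) = 4 + 1/(6 + E))
B(O, h) = h/O (B(O, h) = (2*h)/((2*O)) = (2*h)*(1/(2*O)) = h/O)
sqrt(B(m(-4, -4), -15) - 136) = sqrt(-15*(6 - 4)/(25 + 4*(-4)) - 136) = sqrt(-15*2/(25 - 16) - 136) = sqrt(-15/((1/2)*9) - 136) = sqrt(-15/9/2 - 136) = sqrt(-15*2/9 - 136) = sqrt(-10/3 - 136) = sqrt(-418/3) = I*sqrt(1254)/3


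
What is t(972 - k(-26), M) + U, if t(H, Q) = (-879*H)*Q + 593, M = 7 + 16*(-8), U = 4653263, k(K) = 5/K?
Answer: 2809436699/26 ≈ 1.0806e+8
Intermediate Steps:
M = -121 (M = 7 - 128 = -121)
t(H, Q) = 593 - 879*H*Q (t(H, Q) = -879*H*Q + 593 = 593 - 879*H*Q)
t(972 - k(-26), M) + U = (593 - 879*(972 - 5/(-26))*(-121)) + 4653263 = (593 - 879*(972 - 5*(-1)/26)*(-121)) + 4653263 = (593 - 879*(972 - 1*(-5/26))*(-121)) + 4653263 = (593 - 879*(972 + 5/26)*(-121)) + 4653263 = (593 - 879*25277/26*(-121)) + 4653263 = (593 + 2688436443/26) + 4653263 = 2688451861/26 + 4653263 = 2809436699/26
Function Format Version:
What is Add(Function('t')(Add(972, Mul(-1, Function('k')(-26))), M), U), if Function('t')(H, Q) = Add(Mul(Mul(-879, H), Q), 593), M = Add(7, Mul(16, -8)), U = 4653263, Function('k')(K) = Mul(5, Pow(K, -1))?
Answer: Rational(2809436699, 26) ≈ 1.0806e+8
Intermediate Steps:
M = -121 (M = Add(7, -128) = -121)
Function('t')(H, Q) = Add(593, Mul(-879, H, Q)) (Function('t')(H, Q) = Add(Mul(-879, H, Q), 593) = Add(593, Mul(-879, H, Q)))
Add(Function('t')(Add(972, Mul(-1, Function('k')(-26))), M), U) = Add(Add(593, Mul(-879, Add(972, Mul(-1, Mul(5, Pow(-26, -1)))), -121)), 4653263) = Add(Add(593, Mul(-879, Add(972, Mul(-1, Mul(5, Rational(-1, 26)))), -121)), 4653263) = Add(Add(593, Mul(-879, Add(972, Mul(-1, Rational(-5, 26))), -121)), 4653263) = Add(Add(593, Mul(-879, Add(972, Rational(5, 26)), -121)), 4653263) = Add(Add(593, Mul(-879, Rational(25277, 26), -121)), 4653263) = Add(Add(593, Rational(2688436443, 26)), 4653263) = Add(Rational(2688451861, 26), 4653263) = Rational(2809436699, 26)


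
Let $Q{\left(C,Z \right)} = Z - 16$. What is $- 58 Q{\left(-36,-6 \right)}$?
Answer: $1276$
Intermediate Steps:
$Q{\left(C,Z \right)} = -16 + Z$ ($Q{\left(C,Z \right)} = Z - 16 = -16 + Z$)
$- 58 Q{\left(-36,-6 \right)} = - 58 \left(-16 - 6\right) = \left(-58\right) \left(-22\right) = 1276$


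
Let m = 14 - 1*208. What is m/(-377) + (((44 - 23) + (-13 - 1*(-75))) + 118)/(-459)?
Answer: 4423/57681 ≈ 0.076680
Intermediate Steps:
m = -194 (m = 14 - 208 = -194)
m/(-377) + (((44 - 23) + (-13 - 1*(-75))) + 118)/(-459) = -194/(-377) + (((44 - 23) + (-13 - 1*(-75))) + 118)/(-459) = -194*(-1/377) + ((21 + (-13 + 75)) + 118)*(-1/459) = 194/377 + ((21 + 62) + 118)*(-1/459) = 194/377 + (83 + 118)*(-1/459) = 194/377 + 201*(-1/459) = 194/377 - 67/153 = 4423/57681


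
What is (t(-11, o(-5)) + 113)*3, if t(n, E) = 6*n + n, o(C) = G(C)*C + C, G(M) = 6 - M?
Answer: 108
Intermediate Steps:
o(C) = C + C*(6 - C) (o(C) = (6 - C)*C + C = C*(6 - C) + C = C + C*(6 - C))
t(n, E) = 7*n
(t(-11, o(-5)) + 113)*3 = (7*(-11) + 113)*3 = (-77 + 113)*3 = 36*3 = 108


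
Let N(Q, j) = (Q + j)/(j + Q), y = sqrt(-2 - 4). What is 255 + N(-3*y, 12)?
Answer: 256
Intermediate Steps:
y = I*sqrt(6) (y = sqrt(-6) = I*sqrt(6) ≈ 2.4495*I)
N(Q, j) = 1 (N(Q, j) = (Q + j)/(Q + j) = 1)
255 + N(-3*y, 12) = 255 + 1 = 256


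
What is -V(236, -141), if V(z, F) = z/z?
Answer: -1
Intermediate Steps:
V(z, F) = 1
-V(236, -141) = -1*1 = -1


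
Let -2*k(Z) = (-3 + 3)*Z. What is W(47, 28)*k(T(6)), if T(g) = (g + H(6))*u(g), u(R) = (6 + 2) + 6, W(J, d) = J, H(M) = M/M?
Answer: 0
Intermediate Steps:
H(M) = 1
u(R) = 14 (u(R) = 8 + 6 = 14)
T(g) = 14 + 14*g (T(g) = (g + 1)*14 = (1 + g)*14 = 14 + 14*g)
k(Z) = 0 (k(Z) = -(-3 + 3)*Z/2 = -0*Z = -1/2*0 = 0)
W(47, 28)*k(T(6)) = 47*0 = 0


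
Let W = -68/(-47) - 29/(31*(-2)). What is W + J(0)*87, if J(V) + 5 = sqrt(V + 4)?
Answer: -754975/2914 ≈ -259.09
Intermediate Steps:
J(V) = -5 + sqrt(4 + V) (J(V) = -5 + sqrt(V + 4) = -5 + sqrt(4 + V))
W = 5579/2914 (W = -68*(-1/47) - 29/(-62) = 68/47 - 29*(-1/62) = 68/47 + 29/62 = 5579/2914 ≈ 1.9146)
W + J(0)*87 = 5579/2914 + (-5 + sqrt(4 + 0))*87 = 5579/2914 + (-5 + sqrt(4))*87 = 5579/2914 + (-5 + 2)*87 = 5579/2914 - 3*87 = 5579/2914 - 261 = -754975/2914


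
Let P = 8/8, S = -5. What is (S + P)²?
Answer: 16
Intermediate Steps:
P = 1 (P = 8*(⅛) = 1)
(S + P)² = (-5 + 1)² = (-4)² = 16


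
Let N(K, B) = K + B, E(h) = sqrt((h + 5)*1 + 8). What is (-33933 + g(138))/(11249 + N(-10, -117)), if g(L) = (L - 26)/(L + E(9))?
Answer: -322729035/105781342 - 28*sqrt(22)/52890671 ≈ -3.0509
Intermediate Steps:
E(h) = sqrt(13 + h) (E(h) = sqrt((5 + h)*1 + 8) = sqrt((5 + h) + 8) = sqrt(13 + h))
N(K, B) = B + K
g(L) = (-26 + L)/(L + sqrt(22)) (g(L) = (L - 26)/(L + sqrt(13 + 9)) = (-26 + L)/(L + sqrt(22)))
(-33933 + g(138))/(11249 + N(-10, -117)) = (-33933 + (-26 + 138)/(138 + sqrt(22)))/(11249 + (-117 - 10)) = (-33933 + 112/(138 + sqrt(22)))/(11249 - 127) = (-33933 + 112/(138 + sqrt(22)))/11122 = (-33933 + 112/(138 + sqrt(22)))*(1/11122) = -33933/11122 + 56/(5561*(138 + sqrt(22)))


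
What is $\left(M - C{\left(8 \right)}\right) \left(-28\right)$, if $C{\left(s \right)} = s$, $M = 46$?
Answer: $-1064$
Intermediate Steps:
$\left(M - C{\left(8 \right)}\right) \left(-28\right) = \left(46 - 8\right) \left(-28\right) = 38 \left(-28\right) = -1064$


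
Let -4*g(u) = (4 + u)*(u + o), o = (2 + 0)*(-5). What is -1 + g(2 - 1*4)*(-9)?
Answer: -55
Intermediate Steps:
o = -10 (o = 2*(-5) = -10)
g(u) = -(-10 + u)*(4 + u)/4 (g(u) = -(4 + u)*(u - 10)/4 = -(4 + u)*(-10 + u)/4 = -(-10 + u)*(4 + u)/4)
-1 + g(2 - 1*4)*(-9) = -1 + (10 - (2 - 1*4)**2/4 + 3*(2 - 1*4)/2)*(-9) = -1 + (10 - (2 - 4)**2/4 + 3*(2 - 4)/2)*(-9) = -1 + (10 - 1/4*(-2)**2 + (3/2)*(-2))*(-9) = -1 + (10 - 1/4*4 - 3)*(-9) = -1 + (10 - 1 - 3)*(-9) = -1 + 6*(-9) = -1 - 54 = -55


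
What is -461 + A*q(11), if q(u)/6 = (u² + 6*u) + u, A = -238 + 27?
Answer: -251129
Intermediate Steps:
A = -211
q(u) = 6*u² + 42*u (q(u) = 6*((u² + 6*u) + u) = 6*(u² + 7*u) = 6*u² + 42*u)
-461 + A*q(11) = -461 - 1266*11*(7 + 11) = -461 - 1266*11*18 = -461 - 211*1188 = -461 - 250668 = -251129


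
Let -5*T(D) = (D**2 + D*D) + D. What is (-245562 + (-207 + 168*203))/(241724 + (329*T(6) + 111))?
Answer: -1058325/1183513 ≈ -0.89422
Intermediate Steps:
T(D) = -2*D**2/5 - D/5 (T(D) = -((D**2 + D*D) + D)/5 = -((D**2 + D**2) + D)/5 = -(2*D**2 + D)/5 = -(D + 2*D**2)/5 = -2*D**2/5 - D/5)
(-245562 + (-207 + 168*203))/(241724 + (329*T(6) + 111)) = (-245562 + (-207 + 168*203))/(241724 + (329*(-1/5*6*(1 + 2*6)) + 111)) = (-245562 + (-207 + 34104))/(241724 + (329*(-1/5*6*(1 + 12)) + 111)) = (-245562 + 33897)/(241724 + (329*(-1/5*6*13) + 111)) = -211665/(241724 + (329*(-78/5) + 111)) = -211665/(241724 + (-25662/5 + 111)) = -211665/(241724 - 25107/5) = -211665/1183513/5 = -211665*5/1183513 = -1058325/1183513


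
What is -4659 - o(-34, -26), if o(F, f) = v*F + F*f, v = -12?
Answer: -5951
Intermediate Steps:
o(F, f) = -12*F + F*f
-4659 - o(-34, -26) = -4659 - (-34)*(-12 - 26) = -4659 - (-34)*(-38) = -4659 - 1*1292 = -4659 - 1292 = -5951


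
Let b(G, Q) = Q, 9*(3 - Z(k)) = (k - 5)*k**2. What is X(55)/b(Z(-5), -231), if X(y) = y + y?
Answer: -10/21 ≈ -0.47619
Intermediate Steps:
Z(k) = 3 - k**2*(-5 + k)/9 (Z(k) = 3 - (k - 5)*k**2/9 = 3 - (-5 + k)*k**2/9 = 3 - k**2*(-5 + k)/9)
X(y) = 2*y
X(55)/b(Z(-5), -231) = (2*55)/(-231) = 110*(-1/231) = -10/21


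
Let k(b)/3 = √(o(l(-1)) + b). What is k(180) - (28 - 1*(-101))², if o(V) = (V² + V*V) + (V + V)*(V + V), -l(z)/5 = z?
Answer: -16641 + 3*√330 ≈ -16587.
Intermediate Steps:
l(z) = -5*z
o(V) = 6*V² (o(V) = (V² + V²) + (2*V)*(2*V) = 2*V² + 4*V² = 6*V²)
k(b) = 3*√(150 + b) (k(b) = 3*√(6*(-5*(-1))² + b) = 3*√(6*5² + b) = 3*√(6*25 + b) = 3*√(150 + b))
k(180) - (28 - 1*(-101))² = 3*√(150 + 180) - (28 - 1*(-101))² = 3*√330 - (28 + 101)² = 3*√330 - 1*129² = 3*√330 - 1*16641 = 3*√330 - 16641 = -16641 + 3*√330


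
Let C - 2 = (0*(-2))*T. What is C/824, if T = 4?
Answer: 1/412 ≈ 0.0024272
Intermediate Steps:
C = 2 (C = 2 + (0*(-2))*4 = 2 + 0*4 = 2 + 0 = 2)
C/824 = 2/824 = 2*(1/824) = 1/412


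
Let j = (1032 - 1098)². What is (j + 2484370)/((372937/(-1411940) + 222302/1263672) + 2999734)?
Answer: 69382143921274245/83628318261272224 ≈ 0.82965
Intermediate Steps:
j = 4356 (j = (-66)² = 4356)
(j + 2484370)/((372937/(-1411940) + 222302/1263672) + 2999734) = (4356 + 2484370)/((372937/(-1411940) + 222302/1263672) + 2999734) = 2488726/((372937*(-1/1411940) + 222302*(1/1263672)) + 2999734) = 2488726/((-372937/1411940 + 111151/631836) + 2999734) = 2488726/(-4918529962/55757157615 + 2999734) = 2488726/(167256636522544448/55757157615) = 2488726*(55757157615/167256636522544448) = 69382143921274245/83628318261272224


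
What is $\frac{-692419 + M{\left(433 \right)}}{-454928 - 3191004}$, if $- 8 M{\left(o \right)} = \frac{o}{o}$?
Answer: $\frac{5539353}{29167456} \approx 0.18992$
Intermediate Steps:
$M{\left(o \right)} = - \frac{1}{8}$ ($M{\left(o \right)} = - \frac{o \frac{1}{o}}{8} = \left(- \frac{1}{8}\right) 1 = - \frac{1}{8}$)
$\frac{-692419 + M{\left(433 \right)}}{-454928 - 3191004} = \frac{-692419 - \frac{1}{8}}{-454928 - 3191004} = - \frac{5539353}{8 \left(-3645932\right)} = \left(- \frac{5539353}{8}\right) \left(- \frac{1}{3645932}\right) = \frac{5539353}{29167456}$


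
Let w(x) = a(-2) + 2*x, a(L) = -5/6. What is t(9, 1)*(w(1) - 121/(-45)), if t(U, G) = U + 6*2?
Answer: 2429/30 ≈ 80.967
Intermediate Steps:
a(L) = -⅚ (a(L) = -5*⅙ = -⅚)
t(U, G) = 12 + U (t(U, G) = U + 12 = 12 + U)
w(x) = -⅚ + 2*x
t(9, 1)*(w(1) - 121/(-45)) = (12 + 9)*((-⅚ + 2*1) - 121/(-45)) = 21*((-⅚ + 2) - 121*(-1/45)) = 21*(7/6 + 121/45) = 21*(347/90) = 2429/30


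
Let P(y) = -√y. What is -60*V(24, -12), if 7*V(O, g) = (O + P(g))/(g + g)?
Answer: 60/7 - 5*I*√3/7 ≈ 8.5714 - 1.2372*I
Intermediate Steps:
V(O, g) = (O - √g)/(14*g) (V(O, g) = ((O - √g)/(g + g))/7 = ((O - √g)/((2*g)))/7 = ((O - √g)*(1/(2*g)))/7 = ((O - √g)/(2*g))/7 = (O - √g)/(14*g))
-60*V(24, -12) = -30*(24 - √(-12))/(7*(-12)) = -30*(-1)*(24 - 2*I*√3)/(7*12) = -60*(-⅐ + I*√3/84) = 60/7 - 5*I*√3/7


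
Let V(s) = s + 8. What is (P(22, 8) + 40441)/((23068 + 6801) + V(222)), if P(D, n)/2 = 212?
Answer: 40865/30099 ≈ 1.3577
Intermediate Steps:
P(D, n) = 424 (P(D, n) = 2*212 = 424)
V(s) = 8 + s
(P(22, 8) + 40441)/((23068 + 6801) + V(222)) = (424 + 40441)/((23068 + 6801) + (8 + 222)) = 40865/(29869 + 230) = 40865/30099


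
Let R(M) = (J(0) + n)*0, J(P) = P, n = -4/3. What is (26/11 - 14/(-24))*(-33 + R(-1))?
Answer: -389/4 ≈ -97.250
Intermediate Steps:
n = -4/3 (n = -4*⅓ = -4/3 ≈ -1.3333)
R(M) = 0 (R(M) = (0 - 4/3)*0 = -4/3*0 = 0)
(26/11 - 14/(-24))*(-33 + R(-1)) = (26/11 - 14/(-24))*(-33 + 0) = (26*(1/11) - 14*(-1/24))*(-33) = (26/11 + 7/12)*(-33) = (389/132)*(-33) = -389/4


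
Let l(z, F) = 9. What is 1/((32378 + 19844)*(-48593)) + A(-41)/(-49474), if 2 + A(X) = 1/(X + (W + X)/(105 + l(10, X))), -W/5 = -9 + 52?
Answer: 3163751792298/77367964231583215 ≈ 4.0892e-5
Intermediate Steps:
W = -215 (W = -5*(-9 + 52) = -5*43 = -215)
A(X) = -2 + 1/(-215/114 + 115*X/114) (A(X) = -2 + 1/(X + (-215 + X)/(105 + 9)) = -2 + 1/(X + (-215 + X)/114) = -2 + 1/(X + (-215 + X)*(1/114)) = -2 + 1/(X + (-215/114 + X/114)) = -2 + 1/(-215/114 + 115*X/114))
1/((32378 + 19844)*(-48593)) + A(-41)/(-49474) = 1/((32378 + 19844)*(-48593)) + (2*(272 - 115*(-41))/(5*(-43 + 23*(-41))))/(-49474) = -1/48593/52222 + (2*(272 + 4715)/(5*(-43 - 943)))*(-1/49474) = (1/52222)*(-1/48593) + ((⅖)*4987/(-986))*(-1/49474) = -1/2537623646 + ((⅖)*(-1/986)*4987)*(-1/49474) = -1/2537623646 - 4987/2465*(-1/49474) = -1/2537623646 + 4987/121953410 = 3163751792298/77367964231583215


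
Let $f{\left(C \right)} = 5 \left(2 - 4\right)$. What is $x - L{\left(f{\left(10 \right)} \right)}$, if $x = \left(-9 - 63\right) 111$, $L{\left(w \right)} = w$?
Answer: $-7982$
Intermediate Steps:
$f{\left(C \right)} = -10$ ($f{\left(C \right)} = 5 \left(-2\right) = -10$)
$x = -7992$ ($x = \left(-72\right) 111 = -7992$)
$x - L{\left(f{\left(10 \right)} \right)} = -7992 - -10 = -7992 + 10 = -7982$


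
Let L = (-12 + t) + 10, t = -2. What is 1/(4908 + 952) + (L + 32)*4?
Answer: 656321/5860 ≈ 112.00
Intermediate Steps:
L = -4 (L = (-12 - 2) + 10 = -14 + 10 = -4)
1/(4908 + 952) + (L + 32)*4 = 1/(4908 + 952) + (-4 + 32)*4 = 1/5860 + 28*4 = 1/5860 + 112 = 656321/5860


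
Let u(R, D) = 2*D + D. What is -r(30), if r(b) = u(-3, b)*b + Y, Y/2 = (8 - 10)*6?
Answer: -2676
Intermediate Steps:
u(R, D) = 3*D
Y = -24 (Y = 2*((8 - 10)*6) = 2*(-2*6) = 2*(-12) = -24)
r(b) = -24 + 3*b**2 (r(b) = (3*b)*b - 24 = 3*b**2 - 24 = -24 + 3*b**2)
-r(30) = -(-24 + 3*30**2) = -(-24 + 3*900) = -(-24 + 2700) = -1*2676 = -2676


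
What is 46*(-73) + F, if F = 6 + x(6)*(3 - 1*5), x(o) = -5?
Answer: -3342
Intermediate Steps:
F = 16 (F = 6 - 5*(3 - 1*5) = 6 - 5*(3 - 5) = 6 - 5*(-2) = 6 + 10 = 16)
46*(-73) + F = 46*(-73) + 16 = -3358 + 16 = -3342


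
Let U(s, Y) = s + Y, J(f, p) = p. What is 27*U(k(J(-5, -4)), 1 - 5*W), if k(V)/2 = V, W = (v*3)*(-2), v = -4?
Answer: -3429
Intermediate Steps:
W = 24 (W = -4*3*(-2) = -12*(-2) = 24)
k(V) = 2*V
U(s, Y) = Y + s
27*U(k(J(-5, -4)), 1 - 5*W) = 27*((1 - 5*24) + 2*(-4)) = 27*((1 - 120) - 8) = 27*(-119 - 8) = 27*(-127) = -3429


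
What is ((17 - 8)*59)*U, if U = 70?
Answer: 37170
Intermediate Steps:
((17 - 8)*59)*U = ((17 - 8)*59)*70 = (9*59)*70 = 531*70 = 37170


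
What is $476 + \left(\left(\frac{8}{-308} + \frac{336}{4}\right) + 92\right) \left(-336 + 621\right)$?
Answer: $\frac{3898402}{77} \approx 50629.0$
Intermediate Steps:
$476 + \left(\left(\frac{8}{-308} + \frac{336}{4}\right) + 92\right) \left(-336 + 621\right) = 476 + \left(\left(8 \left(- \frac{1}{308}\right) + 336 \cdot \frac{1}{4}\right) + 92\right) 285 = 476 + \left(\left(- \frac{2}{77} + 84\right) + 92\right) 285 = 476 + \left(\frac{6466}{77} + 92\right) 285 = 476 + \frac{13550}{77} \cdot 285 = 476 + \frac{3861750}{77} = \frac{3898402}{77}$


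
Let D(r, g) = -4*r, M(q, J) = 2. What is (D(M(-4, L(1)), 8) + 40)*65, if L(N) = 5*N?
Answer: 2080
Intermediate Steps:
(D(M(-4, L(1)), 8) + 40)*65 = (-4*2 + 40)*65 = (-8 + 40)*65 = 32*65 = 2080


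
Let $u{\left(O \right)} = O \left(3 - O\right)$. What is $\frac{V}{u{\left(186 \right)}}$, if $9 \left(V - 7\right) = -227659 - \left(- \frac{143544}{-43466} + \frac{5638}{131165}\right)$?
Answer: $\frac{1772668661069}{2385959686965} \approx 0.74296$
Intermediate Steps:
$V = - \frac{216265576650418}{8551826835}$ ($V = 7 + \frac{-227659 - \left(- \frac{143544}{-43466} + \frac{5638}{131165}\right)}{9} = 7 + \frac{-227659 - \left(\left(-143544\right) \left(- \frac{1}{43466}\right) + 5638 \cdot \frac{1}{131165}\right)}{9} = 7 + \frac{-227659 - \left(\frac{71772}{21733} + \frac{5638}{131165}\right)}{9} = 7 + \frac{-227659 - \frac{9536505034}{2850608945}}{9} = 7 + \frac{1}{9} \left(- \frac{648976318314789}{2850608945}\right) = 7 - \frac{216325439438263}{8551826835} = - \frac{216265576650418}{8551826835} \approx -25289.0$)
$\frac{V}{u{\left(186 \right)}} = - \frac{216265576650418}{8551826835 \cdot 186 \left(3 - 186\right)} = - \frac{216265576650418}{8551826835 \cdot 186 \left(-183\right)} = - \frac{216265576650418}{8551826835 \left(-34038\right)} = \left(- \frac{216265576650418}{8551826835}\right) \left(- \frac{1}{34038}\right) = \frac{1772668661069}{2385959686965}$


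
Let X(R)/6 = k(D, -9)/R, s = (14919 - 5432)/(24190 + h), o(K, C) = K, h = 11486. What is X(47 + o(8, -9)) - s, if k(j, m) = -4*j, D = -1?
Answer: 334439/1962180 ≈ 0.17044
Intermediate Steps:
s = 9487/35676 (s = (14919 - 5432)/(24190 + 11486) = 9487/35676 ≈ 0.26592)
X(R) = 24/R (X(R) = 6*((-4*(-1))/R) = 6*(4/R) = 24/R)
X(47 + o(8, -9)) - s = 24/(47 + 8) - 1*9487/35676 = 24/55 - 9487/35676 = 334439/1962180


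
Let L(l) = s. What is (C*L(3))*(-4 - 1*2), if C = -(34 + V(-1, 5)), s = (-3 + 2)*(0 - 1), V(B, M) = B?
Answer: 198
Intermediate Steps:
s = 1 (s = -1*(-1) = 1)
L(l) = 1
C = -33 (C = -(34 - 1) = -1*33 = -33)
(C*L(3))*(-4 - 1*2) = (-33*1)*(-4 - 1*2) = -33*(-4 - 2) = -33*(-6) = 198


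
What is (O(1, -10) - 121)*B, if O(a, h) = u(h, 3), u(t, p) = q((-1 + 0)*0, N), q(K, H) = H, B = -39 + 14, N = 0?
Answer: 3025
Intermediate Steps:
B = -25
u(t, p) = 0
O(a, h) = 0
(O(1, -10) - 121)*B = (0 - 121)*(-25) = -121*(-25) = 3025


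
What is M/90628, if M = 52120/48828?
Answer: 6515/553147998 ≈ 1.1778e-5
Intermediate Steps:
M = 13030/12207 (M = 52120*(1/48828) = 13030/12207 ≈ 1.0674)
M/90628 = (13030/12207)/90628 = (13030/12207)*(1/90628) = 6515/553147998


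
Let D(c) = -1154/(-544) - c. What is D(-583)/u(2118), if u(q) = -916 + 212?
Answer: -159153/191488 ≈ -0.83114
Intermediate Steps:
D(c) = 577/272 - c (D(c) = -1154*(-1/544) - c = 577/272 - c)
u(q) = -704
D(-583)/u(2118) = (577/272 - 1*(-583))/(-704) = (577/272 + 583)*(-1/704) = (159153/272)*(-1/704) = -159153/191488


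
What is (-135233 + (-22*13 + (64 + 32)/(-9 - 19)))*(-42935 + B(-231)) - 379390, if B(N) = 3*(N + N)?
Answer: 42042771167/7 ≈ 6.0061e+9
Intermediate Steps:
B(N) = 6*N (B(N) = 3*(2*N) = 6*N)
(-135233 + (-22*13 + (64 + 32)/(-9 - 19)))*(-42935 + B(-231)) - 379390 = (-135233 + (-22*13 + (64 + 32)/(-9 - 19)))*(-42935 + 6*(-231)) - 379390 = (-135233 + (-286 + 96/(-28)))*(-42935 - 1386) - 379390 = (-135233 + (-286 + 96*(-1/28)))*(-44321) - 379390 = (-135233 + (-286 - 24/7))*(-44321) - 379390 = (-135233 - 2026/7)*(-44321) - 379390 = -948657/7*(-44321) - 379390 = 42045426897/7 - 379390 = 42042771167/7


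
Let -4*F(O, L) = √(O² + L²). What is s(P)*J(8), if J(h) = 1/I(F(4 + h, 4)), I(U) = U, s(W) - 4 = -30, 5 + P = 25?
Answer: 13*√10/5 ≈ 8.2219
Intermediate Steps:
P = 20 (P = -5 + 25 = 20)
F(O, L) = -√(L² + O²)/4 (F(O, L) = -√(O² + L²)/4 = -√(L² + O²)/4)
s(W) = -26 (s(W) = 4 - 30 = -26)
J(h) = -4/√(16 + (4 + h)²) (J(h) = 1/(-√(4² + (4 + h)²)/4) = 1/(-√(16 + (4 + h)²)/4) = -4/√(16 + (4 + h)²))
s(P)*J(8) = -(-104)/√(16 + (4 + 8)²) = -(-104)/√(16 + 12²) = -(-104)/√(16 + 144) = -(-104)/√160 = -(-104)*√10/40 = -(-13)*√10/5 = 13*√10/5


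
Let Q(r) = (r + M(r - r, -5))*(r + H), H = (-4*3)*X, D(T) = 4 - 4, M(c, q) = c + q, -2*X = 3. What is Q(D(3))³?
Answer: -729000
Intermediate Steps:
X = -3/2 (X = -½*3 = -3/2 ≈ -1.5000)
D(T) = 0
H = 18 (H = -4*3*(-3/2) = -12*(-3/2) = 18)
Q(r) = (-5 + r)*(18 + r) (Q(r) = (r + ((r - r) - 5))*(r + 18) = (r + (0 - 5))*(18 + r) = (r - 5)*(18 + r) = (-5 + r)*(18 + r))
Q(D(3))³ = (-90 + 0² + 13*0)³ = (-90 + 0 + 0)³ = (-90)³ = -729000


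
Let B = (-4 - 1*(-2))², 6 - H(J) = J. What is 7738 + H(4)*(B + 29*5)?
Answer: 8036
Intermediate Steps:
H(J) = 6 - J
B = 4 (B = (-4 + 2)² = (-2)² = 4)
7738 + H(4)*(B + 29*5) = 7738 + (6 - 1*4)*(4 + 29*5) = 7738 + (6 - 4)*(4 + 145) = 7738 + 2*149 = 7738 + 298 = 8036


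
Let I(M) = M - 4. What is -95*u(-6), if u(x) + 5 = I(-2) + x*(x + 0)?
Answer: -2375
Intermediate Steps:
I(M) = -4 + M
u(x) = -11 + x² (u(x) = -5 + ((-4 - 2) + x*(x + 0)) = -5 + (-6 + x*x) = -5 + (-6 + x²) = -11 + x²)
-95*u(-6) = -95*(-11 + (-6)²) = -95*(-11 + 36) = -95*25 = -2375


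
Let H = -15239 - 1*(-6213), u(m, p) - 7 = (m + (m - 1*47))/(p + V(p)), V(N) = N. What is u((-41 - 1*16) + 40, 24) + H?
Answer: -144331/16 ≈ -9020.7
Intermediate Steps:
u(m, p) = 7 + (-47 + 2*m)/(2*p) (u(m, p) = 7 + (m + (m - 1*47))/(p + p) = 7 + (m + (m - 47))/((2*p)) = 7 + (m + (-47 + m))*(1/(2*p)) = 7 + (-47 + 2*m)*(1/(2*p)) = 7 + (-47 + 2*m)/(2*p))
H = -9026 (H = -15239 + 6213 = -9026)
u((-41 - 1*16) + 40, 24) + H = (-47/2 + ((-41 - 1*16) + 40) + 7*24)/24 - 9026 = (-47/2 + ((-41 - 16) + 40) + 168)/24 - 9026 = (-47/2 + (-57 + 40) + 168)/24 - 9026 = (-47/2 - 17 + 168)/24 - 9026 = (1/24)*(255/2) - 9026 = 85/16 - 9026 = -144331/16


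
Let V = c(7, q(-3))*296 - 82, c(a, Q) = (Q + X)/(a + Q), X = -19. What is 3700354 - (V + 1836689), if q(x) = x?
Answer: 1865375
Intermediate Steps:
c(a, Q) = (-19 + Q)/(Q + a) (c(a, Q) = (Q - 19)/(a + Q) = (-19 + Q)/(Q + a))
V = -1710 (V = ((-19 - 3)/(-3 + 7))*296 - 82 = (-22/4)*296 - 82 = ((¼)*(-22))*296 - 82 = -11/2*296 - 82 = -1628 - 82 = -1710)
3700354 - (V + 1836689) = 3700354 - (-1710 + 1836689) = 3700354 - 1*1834979 = 3700354 - 1834979 = 1865375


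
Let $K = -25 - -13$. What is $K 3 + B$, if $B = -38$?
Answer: $-74$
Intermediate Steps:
$K = -12$ ($K = -25 + 13 = -12$)
$K 3 + B = \left(-12\right) 3 - 38 = -36 - 38 = -74$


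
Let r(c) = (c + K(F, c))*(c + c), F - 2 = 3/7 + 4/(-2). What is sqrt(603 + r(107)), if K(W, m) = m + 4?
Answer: sqrt(47255) ≈ 217.38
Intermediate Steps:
F = 3/7 (F = 2 + (3/7 + 4/(-2)) = 2 + (3*(1/7) + 4*(-1/2)) = 2 + (3/7 - 2) = 2 - 11/7 = 3/7 ≈ 0.42857)
K(W, m) = 4 + m
r(c) = 2*c*(4 + 2*c) (r(c) = (c + (4 + c))*(c + c) = (4 + 2*c)*(2*c) = 2*c*(4 + 2*c))
sqrt(603 + r(107)) = sqrt(603 + 4*107*(2 + 107)) = sqrt(603 + 4*107*109) = sqrt(603 + 46652) = sqrt(47255)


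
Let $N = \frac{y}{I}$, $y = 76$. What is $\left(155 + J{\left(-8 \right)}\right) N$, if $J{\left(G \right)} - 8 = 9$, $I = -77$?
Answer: $- \frac{13072}{77} \approx -169.77$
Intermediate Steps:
$J{\left(G \right)} = 17$ ($J{\left(G \right)} = 8 + 9 = 17$)
$N = - \frac{76}{77}$ ($N = \frac{76}{-77} = 76 \left(- \frac{1}{77}\right) = - \frac{76}{77} \approx -0.98701$)
$\left(155 + J{\left(-8 \right)}\right) N = \left(155 + 17\right) \left(- \frac{76}{77}\right) = 172 \left(- \frac{76}{77}\right) = - \frac{13072}{77}$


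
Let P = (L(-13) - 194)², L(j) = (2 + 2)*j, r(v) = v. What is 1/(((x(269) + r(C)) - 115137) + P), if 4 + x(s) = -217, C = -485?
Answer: -1/55327 ≈ -1.8074e-5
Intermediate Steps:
L(j) = 4*j
x(s) = -221 (x(s) = -4 - 217 = -221)
P = 60516 (P = (4*(-13) - 194)² = (-52 - 194)² = (-246)² = 60516)
1/(((x(269) + r(C)) - 115137) + P) = 1/(((-221 - 485) - 115137) + 60516) = 1/((-706 - 115137) + 60516) = 1/(-115843 + 60516) = 1/(-55327) = -1/55327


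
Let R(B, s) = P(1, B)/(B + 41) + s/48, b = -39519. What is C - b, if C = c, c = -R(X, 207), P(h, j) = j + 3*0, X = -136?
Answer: 60060149/1520 ≈ 39513.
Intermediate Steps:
P(h, j) = j (P(h, j) = j + 0 = j)
R(B, s) = s/48 + B/(41 + B) (R(B, s) = B/(B + 41) + s/48 = B/(41 + B) + s*(1/48) = B/(41 + B) + s/48 = s/48 + B/(41 + B))
c = -8731/1520 (c = -(41*207 + 48*(-136) - 136*207)/(48*(41 - 136)) = -(8487 - 6528 - 28152)/(48*(-95)) = -(-1)*(-26193)/(48*95) = -1*8731/1520 = -8731/1520 ≈ -5.7441)
C = -8731/1520 ≈ -5.7441
C - b = -8731/1520 - 1*(-39519) = -8731/1520 + 39519 = 60060149/1520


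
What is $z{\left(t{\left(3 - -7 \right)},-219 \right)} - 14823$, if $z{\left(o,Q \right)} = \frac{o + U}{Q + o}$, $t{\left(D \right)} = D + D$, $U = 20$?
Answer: $- \frac{2949817}{199} \approx -14823.0$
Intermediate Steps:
$t{\left(D \right)} = 2 D$
$z{\left(o,Q \right)} = \frac{20 + o}{Q + o}$ ($z{\left(o,Q \right)} = \frac{o + 20}{Q + o} = \frac{20 + o}{Q + o}$)
$z{\left(t{\left(3 - -7 \right)},-219 \right)} - 14823 = \frac{20 + 2 \left(3 - -7\right)}{-219 + 2 \left(3 - -7\right)} - 14823 = \frac{20 + 2 \left(3 + 7\right)}{-219 + 2 \left(3 + 7\right)} - 14823 = \frac{20 + 2 \cdot 10}{-219 + 2 \cdot 10} - 14823 = \frac{20 + 20}{-219 + 20} - 14823 = \frac{1}{-199} \cdot 40 - 14823 = \left(- \frac{1}{199}\right) 40 - 14823 = - \frac{40}{199} - 14823 = - \frac{2949817}{199}$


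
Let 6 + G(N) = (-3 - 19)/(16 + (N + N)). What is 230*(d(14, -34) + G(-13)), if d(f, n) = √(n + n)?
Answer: -874 + 460*I*√17 ≈ -874.0 + 1896.6*I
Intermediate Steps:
G(N) = -6 - 22/(16 + 2*N) (G(N) = -6 + (-3 - 19)/(16 + (N + N)) = -6 - 22/(16 + 2*N))
d(f, n) = √2*√n (d(f, n) = √(2*n) = √2*√n)
230*(d(14, -34) + G(-13)) = 230*(√2*√(-34) + (-59 - 6*(-13))/(8 - 13)) = 230*(√2*(I*√34) + (-59 + 78)/(-5)) = 230*(2*I*√17 - ⅕*19) = 230*(2*I*√17 - 19/5) = 230*(-19/5 + 2*I*√17) = -874 + 460*I*√17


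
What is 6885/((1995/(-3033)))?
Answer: -1392147/133 ≈ -10467.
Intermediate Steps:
6885/((1995/(-3033))) = 6885/((1995*(-1/3033))) = 6885/(-665/1011) = 6885*(-1011/665) = -1392147/133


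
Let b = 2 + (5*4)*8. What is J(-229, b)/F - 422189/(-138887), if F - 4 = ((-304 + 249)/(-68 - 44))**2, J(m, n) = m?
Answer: -376502585923/7388927287 ≈ -50.955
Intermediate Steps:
b = 162 (b = 2 + 20*8 = 2 + 160 = 162)
F = 53201/12544 (F = 4 + ((-304 + 249)/(-68 - 44))**2 = 4 + (-55/(-112))**2 = 4 + (-55*(-1/112))**2 = 4 + (55/112)**2 = 4 + 3025/12544 = 53201/12544 ≈ 4.2411)
J(-229, b)/F - 422189/(-138887) = -229/53201/12544 - 422189/(-138887) = -229*12544/53201 - 422189*(-1/138887) = -2872576/53201 + 422189/138887 = -376502585923/7388927287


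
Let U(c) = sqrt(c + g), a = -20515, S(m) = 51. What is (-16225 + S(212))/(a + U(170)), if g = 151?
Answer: 165904805/210432452 + 8087*sqrt(321)/210432452 ≈ 0.78909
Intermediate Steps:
U(c) = sqrt(151 + c) (U(c) = sqrt(c + 151) = sqrt(151 + c))
(-16225 + S(212))/(a + U(170)) = (-16225 + 51)/(-20515 + sqrt(151 + 170)) = -16174/(-20515 + sqrt(321))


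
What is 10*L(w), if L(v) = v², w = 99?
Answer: 98010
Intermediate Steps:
10*L(w) = 10*99² = 10*9801 = 98010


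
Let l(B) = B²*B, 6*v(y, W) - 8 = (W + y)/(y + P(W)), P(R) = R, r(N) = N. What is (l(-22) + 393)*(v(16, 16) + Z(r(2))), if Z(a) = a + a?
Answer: -112805/2 ≈ -56403.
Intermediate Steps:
Z(a) = 2*a
v(y, W) = 3/2 (v(y, W) = 4/3 + ((W + y)/(y + W))/6 = 4/3 + ((W + y)/(W + y))/6 = 4/3 + (⅙)*1 = 4/3 + ⅙ = 3/2)
l(B) = B³
(l(-22) + 393)*(v(16, 16) + Z(r(2))) = ((-22)³ + 393)*(3/2 + 2*2) = (-10648 + 393)*(3/2 + 4) = -10255*11/2 = -112805/2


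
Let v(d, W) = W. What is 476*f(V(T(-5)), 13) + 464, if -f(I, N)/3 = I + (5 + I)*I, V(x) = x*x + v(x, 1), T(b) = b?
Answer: -1187632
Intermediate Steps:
V(x) = 1 + x**2 (V(x) = x*x + 1 = x**2 + 1 = 1 + x**2)
f(I, N) = -3*I - 3*I*(5 + I) (f(I, N) = -3*(I + (5 + I)*I) = -3*(I + I*(5 + I)) = -3*I - 3*I*(5 + I))
476*f(V(T(-5)), 13) + 464 = 476*(-3*(1 + (-5)**2)*(6 + (1 + (-5)**2))) + 464 = 476*(-3*(1 + 25)*(6 + (1 + 25))) + 464 = 476*(-3*26*(6 + 26)) + 464 = 476*(-3*26*32) + 464 = 476*(-2496) + 464 = -1188096 + 464 = -1187632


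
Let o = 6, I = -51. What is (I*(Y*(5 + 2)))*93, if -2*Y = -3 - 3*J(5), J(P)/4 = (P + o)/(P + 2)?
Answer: -725679/2 ≈ -3.6284e+5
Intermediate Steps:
J(P) = 4*(6 + P)/(2 + P) (J(P) = 4*((P + 6)/(P + 2)) = 4*((6 + P)/(2 + P)) = 4*(6 + P)/(2 + P))
Y = 153/14 (Y = -(-3 - 12*(6 + 5)/(2 + 5))/2 = -(-3 - 12*11/7)/2 = -(-3 - 3*44/7)/2 = -(-3 - 132/7)/2 = -1/2*(-153/7) = 153/14 ≈ 10.929)
(I*(Y*(5 + 2)))*93 = -7803*(5 + 2)/14*93 = -7803*7/14*93 = -51*153/2*93 = -7803/2*93 = -725679/2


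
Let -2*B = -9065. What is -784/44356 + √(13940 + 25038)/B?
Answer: -196/11089 + 2*√38978/9065 ≈ 0.025883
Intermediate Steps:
B = 9065/2 (B = -½*(-9065) = 9065/2 ≈ 4532.5)
-784/44356 + √(13940 + 25038)/B = -784/44356 + √(13940 + 25038)/(9065/2) = -784*1/44356 + √38978*(2/9065) = -196/11089 + 2*√38978/9065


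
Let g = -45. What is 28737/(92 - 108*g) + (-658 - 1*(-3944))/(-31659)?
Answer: 893512411/156775368 ≈ 5.6993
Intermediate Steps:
28737/(92 - 108*g) + (-658 - 1*(-3944))/(-31659) = 28737/(92 - 108*(-45)) + (-658 - 1*(-3944))/(-31659) = 28737/(92 + 4860) + (-658 + 3944)*(-1/31659) = 28737/4952 + 3286*(-1/31659) = 28737*(1/4952) - 3286/31659 = 28737/4952 - 3286/31659 = 893512411/156775368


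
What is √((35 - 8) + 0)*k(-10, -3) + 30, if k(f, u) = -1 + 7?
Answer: 30 + 18*√3 ≈ 61.177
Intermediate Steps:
k(f, u) = 6
√((35 - 8) + 0)*k(-10, -3) + 30 = √((35 - 8) + 0)*6 + 30 = √(27 + 0)*6 + 30 = √27*6 + 30 = (3*√3)*6 + 30 = 18*√3 + 30 = 30 + 18*√3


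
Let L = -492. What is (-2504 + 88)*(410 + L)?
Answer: 198112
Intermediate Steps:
(-2504 + 88)*(410 + L) = (-2504 + 88)*(410 - 492) = -2416*(-82) = 198112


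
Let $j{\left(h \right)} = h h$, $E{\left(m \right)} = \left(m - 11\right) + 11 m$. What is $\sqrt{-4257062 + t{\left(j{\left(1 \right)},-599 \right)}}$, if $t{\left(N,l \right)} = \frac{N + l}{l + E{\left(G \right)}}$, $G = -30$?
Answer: $\frac{i \sqrt{1001367263935}}{485} \approx 2063.3 i$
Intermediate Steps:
$E{\left(m \right)} = -11 + 12 m$ ($E{\left(m \right)} = \left(-11 + m\right) + 11 m = -11 + 12 m$)
$j{\left(h \right)} = h^{2}$
$t{\left(N,l \right)} = \frac{N + l}{-371 + l}$ ($t{\left(N,l \right)} = \frac{N + l}{l + \left(-11 + 12 \left(-30\right)\right)} = \frac{N + l}{l - 371} = \frac{N + l}{-371 + l}$)
$\sqrt{-4257062 + t{\left(j{\left(1 \right)},-599 \right)}} = \sqrt{-4257062 + \frac{1^{2} - 599}{-371 - 599}} = \sqrt{-4257062 + \frac{1 - 599}{-970}} = \sqrt{-4257062 - - \frac{299}{485}} = \sqrt{-4257062 + \frac{299}{485}} = \sqrt{- \frac{2064674771}{485}} = \frac{i \sqrt{1001367263935}}{485}$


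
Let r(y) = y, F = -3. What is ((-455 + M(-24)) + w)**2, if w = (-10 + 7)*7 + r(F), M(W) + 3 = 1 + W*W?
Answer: 9025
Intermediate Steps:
M(W) = -2 + W**2 (M(W) = -3 + (1 + W*W) = -3 + (1 + W**2) = -2 + W**2)
w = -24 (w = (-10 + 7)*7 - 3 = -3*7 - 3 = -21 - 3 = -24)
((-455 + M(-24)) + w)**2 = ((-455 + (-2 + (-24)**2)) - 24)**2 = ((-455 + (-2 + 576)) - 24)**2 = ((-455 + 574) - 24)**2 = (119 - 24)**2 = 95**2 = 9025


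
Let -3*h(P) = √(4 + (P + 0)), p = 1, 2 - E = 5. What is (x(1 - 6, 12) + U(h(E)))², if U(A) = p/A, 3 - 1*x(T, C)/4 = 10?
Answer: 961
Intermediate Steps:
E = -3 (E = 2 - 1*5 = 2 - 5 = -3)
x(T, C) = -28 (x(T, C) = 12 - 4*10 = 12 - 40 = -28)
h(P) = -√(4 + P)/3 (h(P) = -√(4 + (P + 0))/3 = -√(4 + P)/3)
U(A) = 1/A
(x(1 - 6, 12) + U(h(E)))² = (-28 + 1/(-√(4 - 3)/3))² = (-28 + 1/(-√1/3))² = (-28 + 1/(-⅓*1))² = (-28 + 1/(-⅓))² = (-28 - 3)² = (-31)² = 961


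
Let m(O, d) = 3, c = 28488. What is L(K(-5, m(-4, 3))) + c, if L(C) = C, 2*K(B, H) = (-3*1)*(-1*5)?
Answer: 56991/2 ≈ 28496.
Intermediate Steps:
K(B, H) = 15/2 (K(B, H) = ((-3*1)*(-1*5))/2 = (-3*(-5))/2 = (1/2)*15 = 15/2)
L(K(-5, m(-4, 3))) + c = 15/2 + 28488 = 56991/2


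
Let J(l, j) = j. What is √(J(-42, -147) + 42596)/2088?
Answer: √42449/2088 ≈ 0.098674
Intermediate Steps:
√(J(-42, -147) + 42596)/2088 = √(-147 + 42596)/2088 = √42449*(1/2088) = √42449/2088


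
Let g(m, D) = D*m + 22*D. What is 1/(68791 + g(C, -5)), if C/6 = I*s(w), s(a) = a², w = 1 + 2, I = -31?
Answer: 1/77051 ≈ 1.2978e-5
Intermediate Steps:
w = 3
C = -1674 (C = 6*(-31*3²) = 6*(-31*9) = 6*(-279) = -1674)
g(m, D) = 22*D + D*m
1/(68791 + g(C, -5)) = 1/(68791 - 5*(22 - 1674)) = 1/(68791 - 5*(-1652)) = 1/(68791 + 8260) = 1/77051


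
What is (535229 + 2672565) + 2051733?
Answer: 5259527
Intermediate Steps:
(535229 + 2672565) + 2051733 = 3207794 + 2051733 = 5259527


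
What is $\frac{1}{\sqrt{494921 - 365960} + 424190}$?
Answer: $\frac{424190}{179937027139} - \frac{3 \sqrt{14329}}{179937027139} \approx 2.3554 \cdot 10^{-6}$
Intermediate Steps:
$\frac{1}{\sqrt{494921 - 365960} + 424190} = \frac{1}{\sqrt{128961} + 424190} = \frac{1}{3 \sqrt{14329} + 424190} = \frac{1}{424190 + 3 \sqrt{14329}}$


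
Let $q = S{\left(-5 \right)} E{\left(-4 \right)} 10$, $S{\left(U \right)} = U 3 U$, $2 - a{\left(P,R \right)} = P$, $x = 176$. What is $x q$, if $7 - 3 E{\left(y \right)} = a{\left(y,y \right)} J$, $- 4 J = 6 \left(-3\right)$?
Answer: $-880000$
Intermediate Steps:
$a{\left(P,R \right)} = 2 - P$
$J = \frac{9}{2}$ ($J = - \frac{6 \left(-3\right)}{4} = \left(- \frac{1}{4}\right) \left(-18\right) = \frac{9}{2} \approx 4.5$)
$E{\left(y \right)} = - \frac{2}{3} + \frac{3 y}{2}$ ($E{\left(y \right)} = \frac{7}{3} - \frac{\left(2 - y\right) \frac{9}{2}}{3} = \frac{7}{3} - \frac{9 - \frac{9 y}{2}}{3} = \frac{7}{3} + \left(-3 + \frac{3 y}{2}\right) = - \frac{2}{3} + \frac{3 y}{2}$)
$S{\left(U \right)} = 3 U^{2}$ ($S{\left(U \right)} = 3 U U = 3 U^{2}$)
$q = -5000$ ($q = 3 \left(-5\right)^{2} \left(- \frac{2}{3} + \frac{3}{2} \left(-4\right)\right) 10 = 3 \cdot 25 \left(- \frac{2}{3} - 6\right) 10 = 75 \left(- \frac{20}{3}\right) 10 = \left(-500\right) 10 = -5000$)
$x q = 176 \left(-5000\right) = -880000$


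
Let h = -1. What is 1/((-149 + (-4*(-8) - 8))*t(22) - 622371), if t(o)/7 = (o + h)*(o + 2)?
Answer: -1/1063371 ≈ -9.4041e-7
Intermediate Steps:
t(o) = 7*(-1 + o)*(2 + o) (t(o) = 7*((o - 1)*(o + 2)) = 7*((-1 + o)*(2 + o)) = 7*(-1 + o)*(2 + o))
1/((-149 + (-4*(-8) - 8))*t(22) - 622371) = 1/((-149 + (-4*(-8) - 8))*(-14 + 7*22 + 7*22²) - 622371) = 1/((-149 + (32 - 8))*(-14 + 154 + 7*484) - 622371) = 1/((-149 + 24)*(-14 + 154 + 3388) - 622371) = 1/(-125*3528 - 622371) = 1/(-441000 - 622371) = 1/(-1063371) = -1/1063371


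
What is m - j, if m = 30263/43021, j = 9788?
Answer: -421059285/43021 ≈ -9787.3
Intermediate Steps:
m = 30263/43021 (m = 30263*(1/43021) = 30263/43021 ≈ 0.70345)
m - j = 30263/43021 - 1*9788 = 30263/43021 - 9788 = -421059285/43021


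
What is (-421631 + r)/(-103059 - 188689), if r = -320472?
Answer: 742103/291748 ≈ 2.5436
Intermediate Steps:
(-421631 + r)/(-103059 - 188689) = (-421631 - 320472)/(-103059 - 188689) = -742103/(-291748) = -742103*(-1/291748) = 742103/291748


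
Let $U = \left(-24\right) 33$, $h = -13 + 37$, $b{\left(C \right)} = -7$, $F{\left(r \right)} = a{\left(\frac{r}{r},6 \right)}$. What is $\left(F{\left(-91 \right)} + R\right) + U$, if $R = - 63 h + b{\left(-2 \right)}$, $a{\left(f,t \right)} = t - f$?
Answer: $-2306$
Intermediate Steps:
$F{\left(r \right)} = 5$ ($F{\left(r \right)} = 6 - \frac{r}{r} = 6 - 1 = 5$)
$h = 24$
$R = -1519$ ($R = \left(-63\right) 24 - 7 = -1512 - 7 = -1519$)
$U = -792$
$\left(F{\left(-91 \right)} + R\right) + U = \left(5 - 1519\right) - 792 = -1514 - 792 = -2306$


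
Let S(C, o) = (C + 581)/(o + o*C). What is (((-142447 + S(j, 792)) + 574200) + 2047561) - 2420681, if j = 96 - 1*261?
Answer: 237991334/4059 ≈ 58633.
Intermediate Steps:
j = -165 (j = 96 - 261 = -165)
S(C, o) = (581 + C)/(o + C*o)
(((-142447 + S(j, 792)) + 574200) + 2047561) - 2420681 = (((-142447 + (581 - 165)/(792*(1 - 165))) + 574200) + 2047561) - 2420681 = (((-142447 + (1/792)*416/(-164)) + 574200) + 2047561) - 2420681 = (((-142447 + (1/792)*(-1/164)*416) + 574200) + 2047561) - 2420681 = (((-142447 - 13/4059) + 574200) + 2047561) - 2420681 = ((-578192386/4059 + 574200) + 2047561) - 2420681 = (1752485414/4059 + 2047561) - 2420681 = 10063535513/4059 - 2420681 = 237991334/4059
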